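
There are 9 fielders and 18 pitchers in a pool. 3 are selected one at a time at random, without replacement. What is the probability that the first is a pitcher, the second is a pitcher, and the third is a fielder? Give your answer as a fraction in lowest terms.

Multiply the conditional probabilities at each draw: 18/27 · 17/26 · 9/25 = 2754/17550 = 51/325.

51/325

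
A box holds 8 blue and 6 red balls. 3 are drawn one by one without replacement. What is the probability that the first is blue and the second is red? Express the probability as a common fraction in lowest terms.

Multiply the conditional probabilities at each draw: 8/14 · 6/13 = 48/182 = 24/91.

24/91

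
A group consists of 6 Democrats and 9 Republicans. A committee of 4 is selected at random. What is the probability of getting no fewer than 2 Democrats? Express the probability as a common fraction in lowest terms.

There are C(15,4) = 1365 ways to choose the 4.
Count the complement (fewer than 2 Democrats): C(6,0)·C(9,4) + C(6,1)·C(9,3) = 126 + 504 = 630.
Probability = 1 − 630/1365 = 735/1365 = 7/13.

7/13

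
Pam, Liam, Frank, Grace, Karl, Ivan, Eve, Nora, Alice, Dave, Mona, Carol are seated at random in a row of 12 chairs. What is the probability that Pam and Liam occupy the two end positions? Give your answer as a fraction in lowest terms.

There are 12! = 479001600 arrangements.
Place Pam and Liam at the ends in 2 ways, arrange the remaining 10 in 10! = 3628800 ways: 2·3628800 = 7257600.
Probability = 7257600/479001600 = 1/66.

1/66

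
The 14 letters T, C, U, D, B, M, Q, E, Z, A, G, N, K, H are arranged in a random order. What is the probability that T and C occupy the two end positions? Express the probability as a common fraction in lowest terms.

1/91

There are 14! = 87178291200 arrangements.
Place T and C at the ends in 2 ways, arrange the remaining 12 in 12! = 479001600 ways: 2·479001600 = 958003200.
Probability = 958003200/87178291200 = 1/91.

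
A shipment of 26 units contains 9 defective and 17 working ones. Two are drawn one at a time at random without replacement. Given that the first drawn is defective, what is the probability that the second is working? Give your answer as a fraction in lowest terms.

17/25

After removing one defective, 25 remain: 8 defective and 17 working.
So the probability the next is working is 17/25.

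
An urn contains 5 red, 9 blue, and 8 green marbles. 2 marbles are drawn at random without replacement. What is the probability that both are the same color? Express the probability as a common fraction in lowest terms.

There are C(22,2) = 231 ways to draw 2 marbles.
All same color: C(5,2) + C(9,2) + C(8,2) = 10 + 36 + 28 = 74.
Probability = 74/231.

74/231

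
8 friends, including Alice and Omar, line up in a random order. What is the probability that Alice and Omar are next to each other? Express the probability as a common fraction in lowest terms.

1/4

There are 8! = 40320 arrangements.
Treat Alice and Omar as a block: 7! arrangements of the blocks × 2 orders within the block = 2·5040 = 10080.
Probability = 10080/40320 = 1/4.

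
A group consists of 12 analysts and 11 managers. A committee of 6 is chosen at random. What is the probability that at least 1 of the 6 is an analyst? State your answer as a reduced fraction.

435/437

There are C(23,6) = 100947 ways to choose the 6.
The complement is all 6 are managers: C(11,6) = 462.
Probability = 1 − 462/100947 = 100485/100947 = 435/437.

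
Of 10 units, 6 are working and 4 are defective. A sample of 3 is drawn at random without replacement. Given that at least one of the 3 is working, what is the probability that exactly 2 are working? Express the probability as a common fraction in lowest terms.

Work in counts. Selections with at least one working: C(10,3) − C(4,3) = 120 − 4 = 116.
Of those, selections where exactly 2 are working: C(6,2)·C(4,1) = 15·4 = 60.
Conditional probability = 60/116 = 15/29.

15/29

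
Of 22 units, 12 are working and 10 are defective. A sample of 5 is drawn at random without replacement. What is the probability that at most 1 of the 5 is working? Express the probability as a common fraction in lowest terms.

2/19

There are C(22,5) = 26334 ways to choose the 5.
Favorable selections (at most 1 working): C(12,0)·C(10,5) + C(12,1)·C(10,4) = 252 + 2520 = 2772.
Probability = 2772/26334 = 2/19.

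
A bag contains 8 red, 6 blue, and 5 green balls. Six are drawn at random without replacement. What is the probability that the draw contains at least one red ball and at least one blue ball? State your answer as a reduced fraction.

There are C(19,6) = 27132 possible draws.
By inclusion-exclusion on the complements, draws missing all red or all blue: C(11,6) + C(13,6) − C(5,6) = 462 + 1716 − 0 = 2178.
So draws with at least one of each: 27132 − 2178 = 24954, probability 24954/27132 = 4159/4522.

4159/4522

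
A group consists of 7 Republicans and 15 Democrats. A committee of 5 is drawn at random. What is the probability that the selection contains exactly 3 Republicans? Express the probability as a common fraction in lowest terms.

175/1254

There are C(22,5) = 26334 ways to choose 5 from 22.
Selections with exactly 3 Republicans: choose 3 of the 7 Republicans and 2 of the 15 Democrats, C(7,3)·C(15,2) = 35·105 = 3675.
Probability = 3675/26334 = 175/1254.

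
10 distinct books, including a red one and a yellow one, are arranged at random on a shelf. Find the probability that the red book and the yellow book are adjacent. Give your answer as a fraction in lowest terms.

There are 10! = 3628800 arrangements.
Treat the red book and the yellow book as a block: 9! arrangements of the blocks × 2 orders within the block = 2·362880 = 725760.
Probability = 725760/3628800 = 1/5.

1/5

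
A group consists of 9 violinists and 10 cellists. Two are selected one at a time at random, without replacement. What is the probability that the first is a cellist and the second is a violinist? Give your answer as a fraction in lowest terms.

5/19

Multiply the conditional probabilities at each draw: 10/19 · 9/18 = 90/342 = 5/19.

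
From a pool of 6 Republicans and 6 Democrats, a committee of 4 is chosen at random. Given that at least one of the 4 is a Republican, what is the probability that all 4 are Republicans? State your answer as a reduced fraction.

Work in counts. Selections with at least one Republican: C(12,4) − C(6,4) = 495 − 15 = 480.
Of those, selections where all 4 are Republicans: C(6,4) = 15.
Conditional probability = 15/480 = 1/32.

1/32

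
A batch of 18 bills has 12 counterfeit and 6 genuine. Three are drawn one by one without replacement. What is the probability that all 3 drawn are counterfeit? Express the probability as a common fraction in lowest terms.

55/204

Multiply the conditional probabilities at each draw: 12/18 · 11/17 · 10/16 = 1320/4896 = 55/204.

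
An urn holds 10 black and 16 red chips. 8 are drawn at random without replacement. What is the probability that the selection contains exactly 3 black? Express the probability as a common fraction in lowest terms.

There are C(26,8) = 1562275 ways to choose 8 from 26.
Selections with exactly 3 black: choose 3 of the 10 black and 5 of the 16 red, C(10,3)·C(16,5) = 120·4368 = 524160.
Probability = 524160/1562275 = 8064/24035.

8064/24035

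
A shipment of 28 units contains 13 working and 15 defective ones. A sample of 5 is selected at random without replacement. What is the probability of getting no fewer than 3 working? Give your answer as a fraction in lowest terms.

77/180

There are C(28,5) = 98280 ways to choose the 5.
Favorable selections (no fewer than 3 working): C(13,3)·C(15,2) + C(13,4)·C(15,1) + C(13,5)·C(15,0) = 30030 + 10725 + 1287 = 42042.
Probability = 42042/98280 = 77/180.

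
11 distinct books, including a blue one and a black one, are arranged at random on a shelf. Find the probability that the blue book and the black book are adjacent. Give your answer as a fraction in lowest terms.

2/11

There are 11! = 39916800 arrangements.
Treat the blue book and the black book as a block: 10! arrangements of the blocks × 2 orders within the block = 2·3628800 = 7257600.
Probability = 7257600/39916800 = 2/11.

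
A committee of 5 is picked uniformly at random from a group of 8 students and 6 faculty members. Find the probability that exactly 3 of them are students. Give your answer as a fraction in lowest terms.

The sample space is all 5-subsets of the 14: C(14,5) = 2002.
Selections with exactly 3 students: choose 3 of the 8 students and 2 of the 6 faculty members, C(8,3)·C(6,2) = 56·15 = 840.
Probability = 840/2002 = 60/143.

60/143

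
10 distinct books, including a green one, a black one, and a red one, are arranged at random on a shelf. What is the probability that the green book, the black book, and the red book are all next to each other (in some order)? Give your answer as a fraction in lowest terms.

There are 10! = 3628800 arrangements.
Treat the three as one block: 8! placements × 3! orders within the block = 40320·6 = 241920.
Probability = 241920/3628800 = 1/15.

1/15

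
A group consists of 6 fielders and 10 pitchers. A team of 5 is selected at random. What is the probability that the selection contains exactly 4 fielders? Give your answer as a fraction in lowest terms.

25/728

The sample space is all 5-subsets of the 16: C(16,5) = 4368.
Selections with exactly 4 fielders: choose 4 of the 6 fielders and 1 of the 10 pitchers, C(6,4)·C(10,1) = 15·10 = 150.
Probability = 150/4368 = 25/728.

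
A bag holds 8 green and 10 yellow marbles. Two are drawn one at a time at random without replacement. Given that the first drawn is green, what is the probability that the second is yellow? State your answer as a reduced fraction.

10/17

After removing one green, 17 remain: 7 green and 10 yellow.
So the probability the next is yellow is 10/17.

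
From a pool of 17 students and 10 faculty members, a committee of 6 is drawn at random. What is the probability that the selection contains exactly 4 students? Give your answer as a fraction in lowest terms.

1190/3289

There are C(27,6) = 296010 ways to choose 6 from 27.
Selections with exactly 4 students: choose 4 of the 17 students and 2 of the 10 faculty members, C(17,4)·C(10,2) = 2380·45 = 107100.
Probability = 107100/296010 = 1190/3289.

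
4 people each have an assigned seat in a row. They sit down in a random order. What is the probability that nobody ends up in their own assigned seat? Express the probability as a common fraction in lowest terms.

3/8

There are 4! = 24 seatings.
By inclusion-exclusion, seatings with no fixed points: C(4,0)·4! − C(4,1)·3! + C(4,2)·2! − C(4,3)·1! + C(4,4)·0! = 9.
Probability = 9/24 = 3/8.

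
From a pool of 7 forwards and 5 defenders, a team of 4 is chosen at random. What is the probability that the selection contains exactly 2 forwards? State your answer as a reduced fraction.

Total number of selections: C(12,4) = 495.
Selections with exactly 2 forwards: choose 2 of the 7 forwards and 2 of the 5 defenders, C(7,2)·C(5,2) = 21·10 = 210.
Probability = 210/495 = 14/33.

14/33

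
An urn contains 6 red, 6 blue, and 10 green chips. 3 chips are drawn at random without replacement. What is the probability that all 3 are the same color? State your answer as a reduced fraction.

There are C(22,3) = 1540 ways to draw 3 chips.
All same color: C(6,3) + C(6,3) + C(10,3) = 20 + 20 + 120 = 160.
Probability = 160/1540 = 8/77.

8/77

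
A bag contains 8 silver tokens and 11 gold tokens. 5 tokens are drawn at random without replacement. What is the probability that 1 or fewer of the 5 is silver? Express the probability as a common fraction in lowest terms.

517/1938

Total selections: C(19,5) = 11628.
Favorable selections (1 or fewer silver): C(8,0)·C(11,5) + C(8,1)·C(11,4) = 462 + 2640 = 3102.
Probability = 3102/11628 = 517/1938.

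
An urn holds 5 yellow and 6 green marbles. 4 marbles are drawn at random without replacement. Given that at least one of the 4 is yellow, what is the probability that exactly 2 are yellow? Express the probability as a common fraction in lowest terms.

Work in counts. Selections with at least one yellow: C(11,4) − C(6,4) = 330 − 15 = 315.
Of those, selections where exactly 2 are yellow: C(5,2)·C(6,2) = 10·15 = 150.
Conditional probability = 150/315 = 10/21.

10/21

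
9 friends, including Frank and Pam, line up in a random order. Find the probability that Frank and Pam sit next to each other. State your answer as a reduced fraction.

There are 9! = 362880 arrangements.
Treat Frank and Pam as a block: 8! arrangements of the blocks × 2 orders within the block = 2·40320 = 80640.
Probability = 80640/362880 = 2/9.

2/9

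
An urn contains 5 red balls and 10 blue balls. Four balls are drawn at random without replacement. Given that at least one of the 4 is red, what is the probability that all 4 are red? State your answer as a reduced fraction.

Work in counts. Selections with at least one red: C(15,4) − C(10,4) = 1365 − 210 = 1155.
Of those, selections where all 4 are red: C(5,4) = 5.
Conditional probability = 5/1155 = 1/231.

1/231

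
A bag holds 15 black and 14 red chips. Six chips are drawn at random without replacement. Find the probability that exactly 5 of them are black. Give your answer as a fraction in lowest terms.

77/870

The sample space is all 6-subsets of the 29: C(29,6) = 475020.
Selections with exactly 5 black: choose 5 of the 15 black and 1 of the 14 red, C(15,5)·C(14,1) = 3003·14 = 42042.
Probability = 42042/475020 = 77/870.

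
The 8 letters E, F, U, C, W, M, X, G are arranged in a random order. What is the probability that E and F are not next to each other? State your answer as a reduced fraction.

3/4

There are 8! = 40320 arrangements.
Arrangements with E and F adjacent: 2·7! = 10080.
So not adjacent: 40320 − 10080 = 30240, probability 30240/40320 = 3/4.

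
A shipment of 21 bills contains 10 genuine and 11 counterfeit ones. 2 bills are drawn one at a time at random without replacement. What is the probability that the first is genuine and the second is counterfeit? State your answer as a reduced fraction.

Multiply the conditional probabilities at each draw: 10/21 · 11/20 = 110/420 = 11/42.

11/42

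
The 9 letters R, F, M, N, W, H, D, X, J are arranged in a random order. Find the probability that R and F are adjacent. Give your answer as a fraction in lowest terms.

2/9

There are 9! = 362880 arrangements.
Treat R and F as a block: 8! arrangements of the blocks × 2 orders within the block = 2·40320 = 80640.
Probability = 80640/362880 = 2/9.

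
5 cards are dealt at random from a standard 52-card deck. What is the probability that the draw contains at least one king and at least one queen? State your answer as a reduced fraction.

6509/64974

There are C(52,5) = 2598960 possible draws.
By inclusion-exclusion on the complements, draws missing all kings or all queens: C(48,5) + C(48,5) − C(44,5) = 1712304 + 1712304 − 1086008 = 2338600.
So draws with at least one of each: 2598960 − 2338600 = 260360, probability 260360/2598960 = 6509/64974.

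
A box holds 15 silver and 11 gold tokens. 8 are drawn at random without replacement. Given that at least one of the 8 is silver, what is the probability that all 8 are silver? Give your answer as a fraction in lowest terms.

Work in counts. Selections with at least one silver: C(26,8) − C(11,8) = 1562275 − 165 = 1562110.
Of those, selections where all 8 are silver: C(15,8) = 6435.
Conditional probability = 6435/1562110 = 117/28402.

117/28402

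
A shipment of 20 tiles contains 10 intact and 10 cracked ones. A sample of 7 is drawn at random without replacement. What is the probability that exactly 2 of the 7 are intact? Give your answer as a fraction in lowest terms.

189/1292

Total number of selections: C(20,7) = 77520.
Selections with exactly 2 intact: choose 2 of the 10 intact and 5 of the 10 cracked, C(10,2)·C(10,5) = 45·252 = 11340.
Probability = 11340/77520 = 189/1292.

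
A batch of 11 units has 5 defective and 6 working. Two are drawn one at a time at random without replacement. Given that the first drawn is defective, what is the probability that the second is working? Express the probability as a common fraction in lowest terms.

After removing one defective, 10 remain: 4 defective and 6 working.
So the probability the next is working is 6/10 = 3/5.

3/5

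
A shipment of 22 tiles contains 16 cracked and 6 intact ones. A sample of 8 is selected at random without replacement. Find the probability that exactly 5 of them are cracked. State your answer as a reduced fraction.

2912/10659

The sample space is all 8-subsets of the 22: C(22,8) = 319770.
Selections with exactly 5 cracked: choose 5 of the 16 cracked and 3 of the 6 intact, C(16,5)·C(6,3) = 4368·20 = 87360.
Probability = 87360/319770 = 2912/10659.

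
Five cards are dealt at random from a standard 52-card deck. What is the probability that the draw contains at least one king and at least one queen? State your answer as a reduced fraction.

There are C(52,5) = 2598960 possible draws.
By inclusion-exclusion on the complements, draws missing all kings or all queens: C(48,5) + C(48,5) − C(44,5) = 1712304 + 1712304 − 1086008 = 2338600.
So draws with at least one of each: 2598960 − 2338600 = 260360, probability 260360/2598960 = 6509/64974.

6509/64974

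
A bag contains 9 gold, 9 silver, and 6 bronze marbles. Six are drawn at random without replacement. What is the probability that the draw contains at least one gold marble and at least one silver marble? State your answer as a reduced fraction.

124587/134596

There are C(24,6) = 134596 possible draws.
By inclusion-exclusion on the complements, draws missing all gold or all silver: C(15,6) + C(15,6) − C(6,6) = 5005 + 5005 − 1 = 10009.
So draws with at least one of each: 134596 − 10009 = 124587, probability 124587/134596.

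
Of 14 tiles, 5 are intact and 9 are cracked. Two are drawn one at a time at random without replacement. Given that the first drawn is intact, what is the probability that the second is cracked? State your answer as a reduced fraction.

After removing one intact, 13 remain: 4 intact and 9 cracked.
So the probability the next is cracked is 9/13.

9/13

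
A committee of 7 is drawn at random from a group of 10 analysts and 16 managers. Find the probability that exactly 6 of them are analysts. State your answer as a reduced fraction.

The sample space is all 7-subsets of the 26: C(26,7) = 657800.
Selections with exactly 6 analysts: choose 6 of the 10 analysts and 1 of the 16 managers, C(10,6)·C(16,1) = 210·16 = 3360.
Probability = 3360/657800 = 84/16445.

84/16445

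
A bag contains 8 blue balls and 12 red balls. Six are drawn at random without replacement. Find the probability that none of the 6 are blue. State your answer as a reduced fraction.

There are C(20,6) = 38760 possible selections.
Selections with no blue (all red): C(12,6) = 924.
Probability = 924/38760 = 77/3230.

77/3230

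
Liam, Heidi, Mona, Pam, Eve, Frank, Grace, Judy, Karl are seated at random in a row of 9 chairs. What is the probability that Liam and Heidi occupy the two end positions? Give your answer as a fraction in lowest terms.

1/36

There are 9! = 362880 arrangements.
Place Liam and Heidi at the ends in 2 ways, arrange the remaining 7 in 7! = 5040 ways: 2·5040 = 10080.
Probability = 10080/362880 = 1/36.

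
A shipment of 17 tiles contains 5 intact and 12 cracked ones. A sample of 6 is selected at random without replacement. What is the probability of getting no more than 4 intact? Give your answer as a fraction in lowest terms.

3091/3094

Total selections: C(17,6) = 12376.
The complement is exactly 5 intact: C(5,5)·C(12,1) = 12.
Probability = 1 − 12/12376 = 12364/12376 = 3091/3094.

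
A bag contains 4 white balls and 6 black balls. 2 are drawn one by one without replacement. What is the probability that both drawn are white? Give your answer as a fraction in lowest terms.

2/15

Multiply the conditional probabilities at each draw: 4/10 · 3/9 = 12/90 = 2/15.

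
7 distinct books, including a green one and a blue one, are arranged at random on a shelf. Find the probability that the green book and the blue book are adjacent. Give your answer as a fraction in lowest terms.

2/7

There are 7! = 5040 arrangements.
Treat the green book and the blue book as a block: 6! arrangements of the blocks × 2 orders within the block = 2·720 = 1440.
Probability = 1440/5040 = 2/7.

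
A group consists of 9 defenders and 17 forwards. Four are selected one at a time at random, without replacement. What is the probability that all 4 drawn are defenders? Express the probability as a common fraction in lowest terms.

Multiply the conditional probabilities at each draw: 9/26 · 8/25 · 7/24 · 6/23 = 3024/358800 = 63/7475.

63/7475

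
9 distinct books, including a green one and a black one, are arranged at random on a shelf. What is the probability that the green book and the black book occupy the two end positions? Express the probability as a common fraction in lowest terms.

1/36

There are 9! = 362880 arrangements.
Place the green book and the black book at the ends in 2 ways, arrange the remaining 7 in 7! = 5040 ways: 2·5040 = 10080.
Probability = 10080/362880 = 1/36.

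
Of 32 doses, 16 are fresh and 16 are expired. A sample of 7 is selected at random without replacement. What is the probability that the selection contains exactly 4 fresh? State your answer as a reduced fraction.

There are C(32,7) = 3365856 ways to choose 7 from 32.
Selections with exactly 4 fresh: choose 4 of the 16 fresh and 3 of the 16 expired, C(16,4)·C(16,3) = 1820·560 = 1019200.
Probability = 1019200/3365856 = 2450/8091.

2450/8091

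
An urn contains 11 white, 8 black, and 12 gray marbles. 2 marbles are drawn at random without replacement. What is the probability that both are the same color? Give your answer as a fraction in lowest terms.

There are C(31,2) = 465 ways to draw 2 marbles.
All same color: C(11,2) + C(8,2) + C(12,2) = 55 + 28 + 66 = 149.
Probability = 149/465.

149/465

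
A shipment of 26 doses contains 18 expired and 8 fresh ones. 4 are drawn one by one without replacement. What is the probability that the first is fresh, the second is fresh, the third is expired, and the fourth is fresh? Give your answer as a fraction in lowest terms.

Multiply the conditional probabilities at each draw: 8/26 · 7/25 · 18/24 · 6/23 = 6048/358800 = 126/7475.

126/7475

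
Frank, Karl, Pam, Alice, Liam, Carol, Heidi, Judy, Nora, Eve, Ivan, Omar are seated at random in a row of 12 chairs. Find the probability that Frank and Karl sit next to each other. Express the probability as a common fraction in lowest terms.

There are 12! = 479001600 arrangements.
Treat Frank and Karl as a block: 11! arrangements of the blocks × 2 orders within the block = 2·39916800 = 79833600.
Probability = 79833600/479001600 = 1/6.

1/6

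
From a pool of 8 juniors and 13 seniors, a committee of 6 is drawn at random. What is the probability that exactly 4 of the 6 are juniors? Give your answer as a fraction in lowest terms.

Total number of selections: C(21,6) = 54264.
Selections with exactly 4 juniors: choose 4 of the 8 juniors and 2 of the 13 seniors, C(8,4)·C(13,2) = 70·78 = 5460.
Probability = 5460/54264 = 65/646.

65/646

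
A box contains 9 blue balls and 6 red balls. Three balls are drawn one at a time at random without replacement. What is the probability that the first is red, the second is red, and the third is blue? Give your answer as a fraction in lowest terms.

9/91

Multiply the conditional probabilities at each draw: 6/15 · 5/14 · 9/13 = 270/2730 = 9/91.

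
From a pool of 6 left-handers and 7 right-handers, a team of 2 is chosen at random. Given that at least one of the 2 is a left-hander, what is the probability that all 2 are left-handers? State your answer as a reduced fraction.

5/19

Work in counts. Selections with at least one left-hander: C(13,2) − C(7,2) = 78 − 21 = 57.
Of those, selections where all 2 are left-handers: C(6,2) = 15.
Conditional probability = 15/57 = 5/19.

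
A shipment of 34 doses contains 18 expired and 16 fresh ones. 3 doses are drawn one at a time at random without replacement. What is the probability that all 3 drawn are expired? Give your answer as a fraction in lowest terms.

3/22

Multiply the conditional probabilities at each draw: 18/34 · 17/33 · 16/32 = 4896/35904 = 3/22.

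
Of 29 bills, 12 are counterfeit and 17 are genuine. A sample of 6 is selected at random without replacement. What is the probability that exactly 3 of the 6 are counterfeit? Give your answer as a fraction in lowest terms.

Total number of selections: C(29,6) = 475020.
Selections with exactly 3 counterfeit: choose 3 of the 12 counterfeit and 3 of the 17 genuine, C(12,3)·C(17,3) = 220·680 = 149600.
Probability = 149600/475020 = 7480/23751.

7480/23751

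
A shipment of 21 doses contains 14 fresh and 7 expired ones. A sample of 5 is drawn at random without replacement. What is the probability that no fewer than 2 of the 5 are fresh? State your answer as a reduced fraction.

2834/2907

Total selections: C(21,5) = 20349.
Count the complement (fewer than 2 fresh): C(14,0)·C(7,5) + C(14,1)·C(7,4) = 21 + 490 = 511.
Probability = 1 − 511/20349 = 19838/20349 = 2834/2907.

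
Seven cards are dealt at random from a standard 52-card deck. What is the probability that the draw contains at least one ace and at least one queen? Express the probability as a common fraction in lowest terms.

3105873/16723070

There are C(52,7) = 133784560 possible draws.
By inclusion-exclusion on the complements, draws missing all aces or all queens: C(48,7) + C(48,7) − C(44,7) = 73629072 + 73629072 − 38320568 = 108937576.
So draws with at least one of each: 133784560 − 108937576 = 24846984, probability 24846984/133784560 = 3105873/16723070.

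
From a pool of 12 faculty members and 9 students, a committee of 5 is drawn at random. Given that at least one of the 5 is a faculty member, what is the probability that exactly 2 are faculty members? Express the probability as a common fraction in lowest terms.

88/321

Work in counts. Selections with at least one faculty member: C(21,5) − C(9,5) = 20349 − 126 = 20223.
Of those, selections where exactly 2 are faculty members: C(12,2)·C(9,3) = 66·84 = 5544.
Conditional probability = 5544/20223 = 88/321.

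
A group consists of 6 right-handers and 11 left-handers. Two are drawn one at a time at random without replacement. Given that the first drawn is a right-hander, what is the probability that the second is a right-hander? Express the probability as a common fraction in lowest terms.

After removing one right-hander, 16 remain: 5 right-handers and 11 left-handers.
So the probability the next is a right-hander is 5/16.

5/16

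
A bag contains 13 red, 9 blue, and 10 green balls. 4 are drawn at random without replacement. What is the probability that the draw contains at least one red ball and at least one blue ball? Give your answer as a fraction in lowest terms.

There are C(32,4) = 35960 possible draws.
By inclusion-exclusion on the complements, draws missing all red or all blue: C(19,4) + C(23,4) − C(10,4) = 3876 + 8855 − 210 = 12521.
So draws with at least one of each: 35960 − 12521 = 23439, probability 23439/35960.

23439/35960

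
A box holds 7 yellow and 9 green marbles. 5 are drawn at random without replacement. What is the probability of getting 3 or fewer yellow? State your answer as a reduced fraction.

Total selections: C(16,5) = 4368.
Count the complement (more than 3 yellow): C(7,4)·C(9,1) + C(7,5)·C(9,0) = 315 + 21 = 336.
Probability = 1 − 336/4368 = 4032/4368 = 12/13.

12/13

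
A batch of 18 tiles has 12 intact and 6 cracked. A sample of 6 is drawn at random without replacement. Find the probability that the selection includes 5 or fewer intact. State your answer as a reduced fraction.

210/221

There are C(18,6) = 18564 ways to choose the 6.
The complement is exactly 6 intact: C(12,6)·C(6,0) = 924.
Probability = 1 − 924/18564 = 17640/18564 = 210/221.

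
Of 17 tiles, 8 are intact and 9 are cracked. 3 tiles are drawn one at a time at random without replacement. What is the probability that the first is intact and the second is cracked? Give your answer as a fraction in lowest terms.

9/34

Multiply the conditional probabilities at each draw: 8/17 · 9/16 = 72/272 = 9/34.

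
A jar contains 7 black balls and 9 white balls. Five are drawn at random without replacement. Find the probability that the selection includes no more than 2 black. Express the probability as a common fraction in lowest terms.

Total selections: C(16,5) = 4368.
Favorable selections (no more than 2 black): C(7,0)·C(9,5) + C(7,1)·C(9,4) + C(7,2)·C(9,3) = 126 + 882 + 1764 = 2772.
Probability = 2772/4368 = 33/52.

33/52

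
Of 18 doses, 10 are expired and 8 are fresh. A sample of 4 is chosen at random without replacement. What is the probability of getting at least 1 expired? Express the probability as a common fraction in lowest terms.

299/306

Total selections: C(18,4) = 3060.
The complement is all 4 are fresh: C(8,4) = 70.
Probability = 1 − 70/3060 = 2990/3060 = 299/306.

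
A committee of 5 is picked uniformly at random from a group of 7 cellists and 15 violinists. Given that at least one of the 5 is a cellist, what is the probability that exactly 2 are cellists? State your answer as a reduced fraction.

Work in counts. Selections with at least one cellist: C(22,5) − C(15,5) = 26334 − 3003 = 23331.
Of those, selections where exactly 2 are cellists: C(7,2)·C(15,3) = 21·455 = 9555.
Conditional probability = 9555/23331 = 455/1111.

455/1111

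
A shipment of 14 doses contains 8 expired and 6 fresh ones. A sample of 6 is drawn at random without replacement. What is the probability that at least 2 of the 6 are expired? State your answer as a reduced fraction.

422/429

Total selections: C(14,6) = 3003.
Count the complement (fewer than 2 expired): C(8,0)·C(6,6) + C(8,1)·C(6,5) = 1 + 48 = 49.
Probability = 1 − 49/3003 = 2954/3003 = 422/429.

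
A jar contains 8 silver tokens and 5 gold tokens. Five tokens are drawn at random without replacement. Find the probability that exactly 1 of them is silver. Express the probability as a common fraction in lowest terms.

Total number of selections: C(13,5) = 1287.
Selections with exactly 1 silver: choose 1 of the 8 silver and 4 of the 5 gold, C(8,1)·C(5,4) = 8·5 = 40.
Probability = 40/1287.

40/1287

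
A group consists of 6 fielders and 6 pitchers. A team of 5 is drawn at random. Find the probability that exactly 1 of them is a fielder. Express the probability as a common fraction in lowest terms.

5/44

There are C(12,5) = 792 ways to choose 5 from 12.
Selections with exactly 1 fielder: choose 1 of the 6 fielders and 4 of the 6 pitchers, C(6,1)·C(6,4) = 6·15 = 90.
Probability = 90/792 = 5/44.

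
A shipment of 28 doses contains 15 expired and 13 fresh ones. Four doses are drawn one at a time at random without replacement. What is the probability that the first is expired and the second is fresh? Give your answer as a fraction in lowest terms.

Multiply the conditional probabilities at each draw: 15/28 · 13/27 = 195/756 = 65/252.

65/252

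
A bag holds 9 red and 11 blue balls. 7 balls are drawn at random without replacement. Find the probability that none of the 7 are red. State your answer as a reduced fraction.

11/2584

There are C(20,7) = 77520 possible selections.
Selections with no red (all blue): C(11,7) = 330.
Probability = 330/77520 = 11/2584.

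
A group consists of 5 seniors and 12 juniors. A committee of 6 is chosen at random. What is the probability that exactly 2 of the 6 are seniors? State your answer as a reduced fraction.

There are C(17,6) = 12376 ways to choose 6 from 17.
Selections with exactly 2 seniors: choose 2 of the 5 seniors and 4 of the 12 juniors, C(5,2)·C(12,4) = 10·495 = 4950.
Probability = 4950/12376 = 2475/6188.

2475/6188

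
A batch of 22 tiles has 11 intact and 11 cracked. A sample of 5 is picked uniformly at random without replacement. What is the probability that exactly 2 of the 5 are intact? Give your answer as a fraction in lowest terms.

275/798

The sample space is all 5-subsets of the 22: C(22,5) = 26334.
Selections with exactly 2 intact: choose 2 of the 11 intact and 3 of the 11 cracked, C(11,2)·C(11,3) = 55·165 = 9075.
Probability = 9075/26334 = 275/798.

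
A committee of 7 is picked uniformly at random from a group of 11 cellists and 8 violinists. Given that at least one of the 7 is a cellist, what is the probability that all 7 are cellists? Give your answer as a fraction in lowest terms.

Work in counts. Selections with at least one cellist: C(19,7) − C(8,7) = 50388 − 8 = 50380.
Of those, selections where all 7 are cellists: C(11,7) = 330.
Conditional probability = 330/50380 = 3/458.

3/458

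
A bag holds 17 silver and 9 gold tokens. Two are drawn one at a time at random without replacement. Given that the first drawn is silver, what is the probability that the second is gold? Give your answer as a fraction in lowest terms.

After removing one silver, 25 remain: 16 silver and 9 gold.
So the probability the next is gold is 9/25.

9/25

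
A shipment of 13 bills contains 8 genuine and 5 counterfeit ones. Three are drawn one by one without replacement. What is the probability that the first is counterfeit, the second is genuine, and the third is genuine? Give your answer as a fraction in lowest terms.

70/429

Multiply the conditional probabilities at each draw: 5/13 · 8/12 · 7/11 = 280/1716 = 70/429.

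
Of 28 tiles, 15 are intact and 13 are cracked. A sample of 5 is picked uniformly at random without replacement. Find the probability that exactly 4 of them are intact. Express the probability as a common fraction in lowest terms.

The sample space is all 5-subsets of the 28: C(28,5) = 98280.
Selections with exactly 4 intact: choose 4 of the 15 intact and 1 of the 13 cracked, C(15,4)·C(13,1) = 1365·13 = 17745.
Probability = 17745/98280 = 13/72.

13/72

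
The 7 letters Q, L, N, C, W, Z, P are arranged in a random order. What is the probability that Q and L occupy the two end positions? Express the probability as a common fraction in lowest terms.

There are 7! = 5040 arrangements.
Place Q and L at the ends in 2 ways, arrange the remaining 5 in 5! = 120 ways: 2·120 = 240.
Probability = 240/5040 = 1/21.

1/21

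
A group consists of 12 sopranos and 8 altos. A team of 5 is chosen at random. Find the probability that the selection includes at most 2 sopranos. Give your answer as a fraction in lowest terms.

287/969

There are C(20,5) = 15504 ways to choose the 5.
Favorable selections (at most 2 sopranos): C(12,0)·C(8,5) + C(12,1)·C(8,4) + C(12,2)·C(8,3) = 56 + 840 + 3696 = 4592.
Probability = 4592/15504 = 287/969.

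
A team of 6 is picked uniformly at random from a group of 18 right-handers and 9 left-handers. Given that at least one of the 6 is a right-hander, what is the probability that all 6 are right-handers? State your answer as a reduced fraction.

3094/49321

Work in counts. Selections with at least one right-hander: C(27,6) − C(9,6) = 296010 − 84 = 295926.
Of those, selections where all 6 are right-handers: C(18,6) = 18564.
Conditional probability = 18564/295926 = 3094/49321.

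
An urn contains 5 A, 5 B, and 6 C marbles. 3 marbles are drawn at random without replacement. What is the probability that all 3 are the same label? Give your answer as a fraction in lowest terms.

1/14

There are C(16,3) = 560 ways to draw 3 marbles.
All same label: C(5,3) + C(5,3) + C(6,3) = 10 + 10 + 20 = 40.
Probability = 40/560 = 1/14.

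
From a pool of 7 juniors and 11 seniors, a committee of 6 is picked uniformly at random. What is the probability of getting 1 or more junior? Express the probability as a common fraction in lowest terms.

431/442

There are C(18,6) = 18564 ways to choose the 6.
The complement is all 6 are seniors: C(11,6) = 462.
Probability = 1 − 462/18564 = 18102/18564 = 431/442.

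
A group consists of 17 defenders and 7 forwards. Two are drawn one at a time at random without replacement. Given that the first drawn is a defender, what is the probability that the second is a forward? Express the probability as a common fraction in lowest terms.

After removing one defender, 23 remain: 16 defenders and 7 forwards.
So the probability the next is a forward is 7/23.

7/23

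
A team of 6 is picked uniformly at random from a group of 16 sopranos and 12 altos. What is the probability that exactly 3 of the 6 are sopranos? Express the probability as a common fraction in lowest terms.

The sample space is all 6-subsets of the 28: C(28,6) = 376740.
Selections with exactly 3 sopranos: choose 3 of the 16 sopranos and 3 of the 12 altos, C(16,3)·C(12,3) = 560·220 = 123200.
Probability = 123200/376740 = 880/2691.

880/2691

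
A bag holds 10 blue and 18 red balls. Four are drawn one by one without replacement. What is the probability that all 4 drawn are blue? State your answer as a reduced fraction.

2/195

Multiply the conditional probabilities at each draw: 10/28 · 9/27 · 8/26 · 7/25 = 5040/491400 = 2/195.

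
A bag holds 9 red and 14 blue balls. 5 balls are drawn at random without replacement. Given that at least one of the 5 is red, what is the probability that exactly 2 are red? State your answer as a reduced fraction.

Work in counts. Selections with at least one red: C(23,5) − C(14,5) = 33649 − 2002 = 31647.
Of those, selections where exactly 2 are red: C(9,2)·C(14,3) = 36·364 = 13104.
Conditional probability = 13104/31647 = 624/1507.

624/1507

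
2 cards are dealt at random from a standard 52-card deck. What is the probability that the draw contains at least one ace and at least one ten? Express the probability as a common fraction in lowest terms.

There are C(52,2) = 1326 possible draws.
By inclusion-exclusion on the complements, draws missing all aces or all tens: C(48,2) + C(48,2) − C(44,2) = 1128 + 1128 − 946 = 1310.
So draws with at least one of each: 1326 − 1310 = 16, probability 16/1326 = 8/663.

8/663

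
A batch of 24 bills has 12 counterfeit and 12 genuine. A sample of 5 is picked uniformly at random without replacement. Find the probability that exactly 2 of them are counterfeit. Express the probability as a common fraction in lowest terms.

There are C(24,5) = 42504 ways to choose 5 from 24.
Selections with exactly 2 counterfeit: choose 2 of the 12 counterfeit and 3 of the 12 genuine, C(12,2)·C(12,3) = 66·220 = 14520.
Probability = 14520/42504 = 55/161.

55/161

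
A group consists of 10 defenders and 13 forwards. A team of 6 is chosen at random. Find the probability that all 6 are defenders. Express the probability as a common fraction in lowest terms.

10/4807

There are C(23,6) = 100947 possible selections.
Selections with all defenders: C(10,6) = 210.
Probability = 210/100947 = 10/4807.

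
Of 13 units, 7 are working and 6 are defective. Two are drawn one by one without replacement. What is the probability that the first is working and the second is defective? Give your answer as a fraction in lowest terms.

Multiply the conditional probabilities at each draw: 7/13 · 6/12 = 42/156 = 7/26.

7/26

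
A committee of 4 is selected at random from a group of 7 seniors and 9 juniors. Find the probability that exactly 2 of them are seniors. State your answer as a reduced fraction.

There are C(16,4) = 1820 ways to choose 4 from 16.
Selections with exactly 2 seniors: choose 2 of the 7 seniors and 2 of the 9 juniors, C(7,2)·C(9,2) = 21·36 = 756.
Probability = 756/1820 = 27/65.

27/65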